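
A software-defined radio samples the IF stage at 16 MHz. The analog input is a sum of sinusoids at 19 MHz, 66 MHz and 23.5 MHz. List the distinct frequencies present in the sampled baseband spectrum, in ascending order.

fs/2 = 8 MHz.
19 MHz mod fs = 3 MHz.
3 MHz ≤ fs/2 = 8 MHz, appears at 3 MHz.
66 MHz mod fs = 2 MHz.
2 MHz ≤ fs/2 = 8 MHz, appears at 2 MHz.
23.5 MHz mod fs = 7.5 MHz.
7.5 MHz ≤ fs/2 = 8 MHz, appears at 7.5 MHz.
Distinct values: {2 MHz, 3 MHz, 7.5 MHz}.

2 MHz, 3 MHz, 7.5 MHz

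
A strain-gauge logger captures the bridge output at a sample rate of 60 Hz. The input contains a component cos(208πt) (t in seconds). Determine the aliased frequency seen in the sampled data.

ω = 208π rad/s → f = ω/(2π) = 104 Hz.
104 Hz mod fs = 44 Hz.
44 Hz > fs/2 = 30 Hz, folds to fs − 44 Hz = 16 Hz.

16 Hz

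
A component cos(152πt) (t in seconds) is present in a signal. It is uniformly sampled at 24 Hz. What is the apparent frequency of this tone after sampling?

ω = 152π rad/s → f = ω/(2π) = 76 Hz.
76 Hz mod fs = 4 Hz.
4 Hz ≤ fs/2 = 12 Hz, appears at 4 Hz.

4 Hz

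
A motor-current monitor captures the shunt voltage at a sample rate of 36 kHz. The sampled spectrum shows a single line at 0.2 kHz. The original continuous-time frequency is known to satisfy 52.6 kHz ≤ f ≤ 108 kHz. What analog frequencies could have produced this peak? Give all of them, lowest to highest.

Frequencies that alias to 0.2 kHz are k·fs ± 0.2 kHz for integer k ≥ 0.
k=0: 0.2 kHz.
k=1: 35.8 kHz, 36.2 kHz.
k=2: 71.8 kHz, 72.2 kHz.
k=3: 107.8 kHz, 108.2 kHz.
k=4: 143.8 kHz, 144.2 kHz.
Within [52.6 kHz, 108 kHz]: 71.8 kHz, 72.2 kHz, 107.8 kHz.

71.8 kHz, 72.2 kHz, 107.8 kHz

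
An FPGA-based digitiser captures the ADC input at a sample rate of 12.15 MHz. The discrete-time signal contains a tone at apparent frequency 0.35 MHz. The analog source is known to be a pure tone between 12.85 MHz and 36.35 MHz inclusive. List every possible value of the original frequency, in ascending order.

23.95 MHz, 24.65 MHz, 36.1 MHz

Frequencies that alias to 0.35 MHz are k·fs ± 0.35 MHz for integer k ≥ 0.
k=0: 0.35 MHz.
k=1: 11.8 MHz, 12.5 MHz.
k=2: 23.95 MHz, 24.65 MHz.
k=3: 36.1 MHz, 36.8 MHz.
k=4: 48.25 MHz, 48.95 MHz.
Within [12.85 MHz, 36.35 MHz]: 23.95 MHz, 24.65 MHz, 36.1 MHz.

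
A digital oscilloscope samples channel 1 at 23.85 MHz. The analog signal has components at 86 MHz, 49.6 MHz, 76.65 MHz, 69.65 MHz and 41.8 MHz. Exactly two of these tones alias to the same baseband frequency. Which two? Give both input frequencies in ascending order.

49.6 MHz, 69.65 MHz

fs/2 = 11.925 MHz.
86 MHz mod fs = 14.45 MHz.
14.45 MHz > fs/2 = 11.925 MHz, folds to fs − 14.45 MHz = 9.4 MHz.
49.6 MHz mod fs = 1.9 MHz.
1.9 MHz ≤ fs/2 = 11.925 MHz, appears at 1.9 MHz.
76.65 MHz mod fs = 5.1 MHz.
5.1 MHz ≤ fs/2 = 11.925 MHz, appears at 5.1 MHz.
69.65 MHz mod fs = 21.95 MHz.
21.95 MHz > fs/2 = 11.925 MHz, folds to fs − 21.95 MHz = 1.9 MHz.
41.8 MHz mod fs = 17.95 MHz.
17.95 MHz > fs/2 = 11.925 MHz, folds to fs − 17.95 MHz = 5.9 MHz.
49.6 MHz and 69.65 MHz both map to 1.9 MHz.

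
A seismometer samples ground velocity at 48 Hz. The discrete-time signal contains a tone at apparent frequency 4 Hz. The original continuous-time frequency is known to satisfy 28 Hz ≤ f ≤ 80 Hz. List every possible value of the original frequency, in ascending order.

44 Hz, 52 Hz

Frequencies that alias to 4 Hz are k·fs ± 4 Hz for integer k ≥ 0.
k=0: 4 Hz.
k=1: 44 Hz, 52 Hz.
k=2: 92 Hz, 100 Hz.
Within [28 Hz, 80 Hz]: 44 Hz, 52 Hz.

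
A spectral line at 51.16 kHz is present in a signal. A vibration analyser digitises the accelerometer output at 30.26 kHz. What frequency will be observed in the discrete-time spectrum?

9.36 kHz

51.16 kHz mod fs = 20.9 kHz.
20.9 kHz > fs/2 = 15.13 kHz, folds to fs − 20.9 kHz = 9.36 kHz.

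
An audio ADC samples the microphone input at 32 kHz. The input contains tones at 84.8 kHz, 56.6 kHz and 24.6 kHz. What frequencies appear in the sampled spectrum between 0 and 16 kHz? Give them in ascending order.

fs/2 = 16 kHz.
84.8 kHz mod fs = 20.8 kHz.
20.8 kHz > fs/2 = 16 kHz, folds to fs − 20.8 kHz = 11.2 kHz.
56.6 kHz mod fs = 24.6 kHz.
24.6 kHz > fs/2 = 16 kHz, folds to fs − 24.6 kHz = 7.4 kHz.
24.6 kHz > fs/2 = 16 kHz, folds to fs − 24.6 kHz = 7.4 kHz.
Distinct values: {7.4 kHz, 11.2 kHz}.

7.4 kHz, 11.2 kHz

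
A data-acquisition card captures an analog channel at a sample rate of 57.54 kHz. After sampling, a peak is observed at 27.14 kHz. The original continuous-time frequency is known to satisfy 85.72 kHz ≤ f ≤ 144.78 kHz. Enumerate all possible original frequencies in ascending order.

87.94 kHz, 142.22 kHz

Frequencies that alias to 27.14 kHz are k·fs ± 27.14 kHz for integer k ≥ 0.
k=0: 27.14 kHz.
k=1: 30.4 kHz, 84.68 kHz.
k=2: 87.94 kHz, 142.22 kHz.
k=3: 145.48 kHz, 199.76 kHz.
Within [85.72 kHz, 144.78 kHz]: 87.94 kHz, 142.22 kHz.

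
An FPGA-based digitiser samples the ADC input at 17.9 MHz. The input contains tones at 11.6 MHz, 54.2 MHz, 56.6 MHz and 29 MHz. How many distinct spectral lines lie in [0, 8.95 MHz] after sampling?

fs/2 = 8.95 MHz.
11.6 MHz > fs/2 = 8.95 MHz, folds to fs − 11.6 MHz = 6.3 MHz.
54.2 MHz mod fs = 0.5 MHz.
0.5 MHz ≤ fs/2 = 8.95 MHz, appears at 0.5 MHz.
56.6 MHz mod fs = 2.9 MHz.
2.9 MHz ≤ fs/2 = 8.95 MHz, appears at 2.9 MHz.
29 MHz mod fs = 11.1 MHz.
11.1 MHz > fs/2 = 8.95 MHz, folds to fs − 11.1 MHz = 6.8 MHz.
Distinct values: {0.5 MHz, 2.9 MHz, 6.3 MHz, 6.8 MHz} → 4.

4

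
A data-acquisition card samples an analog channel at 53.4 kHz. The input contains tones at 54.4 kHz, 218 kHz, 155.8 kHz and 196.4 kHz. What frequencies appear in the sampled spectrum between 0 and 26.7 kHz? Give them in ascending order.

1 kHz, 4.4 kHz, 17.2 kHz

fs/2 = 26.7 kHz.
54.4 kHz mod fs = 1 kHz.
1 kHz ≤ fs/2 = 26.7 kHz, appears at 1 kHz.
218 kHz mod fs = 4.4 kHz.
4.4 kHz ≤ fs/2 = 26.7 kHz, appears at 4.4 kHz.
155.8 kHz mod fs = 49 kHz.
49 kHz > fs/2 = 26.7 kHz, folds to fs − 49 kHz = 4.4 kHz.
196.4 kHz mod fs = 36.2 kHz.
36.2 kHz > fs/2 = 26.7 kHz, folds to fs − 36.2 kHz = 17.2 kHz.
Distinct values: {1 kHz, 4.4 kHz, 17.2 kHz}.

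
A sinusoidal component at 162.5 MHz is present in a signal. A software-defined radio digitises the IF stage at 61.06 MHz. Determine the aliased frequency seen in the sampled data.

20.68 MHz

162.5 MHz mod fs = 40.38 MHz.
40.38 MHz > fs/2 = 30.53 MHz, folds to fs − 40.38 MHz = 20.68 MHz.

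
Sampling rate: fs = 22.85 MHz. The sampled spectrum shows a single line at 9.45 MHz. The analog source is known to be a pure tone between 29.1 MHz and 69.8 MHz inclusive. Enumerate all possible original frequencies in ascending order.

32.3 MHz, 36.25 MHz, 55.15 MHz, 59.1 MHz

Frequencies that alias to 9.45 MHz are k·fs ± 9.45 MHz for integer k ≥ 0.
k=0: 9.45 MHz.
k=1: 13.4 MHz, 32.3 MHz.
k=2: 36.25 MHz, 55.15 MHz.
k=3: 59.1 MHz, 78 MHz.
k=4: 81.95 MHz, 100.85 MHz.
Within [29.1 MHz, 69.8 MHz]: 32.3 MHz, 36.25 MHz, 55.15 MHz, 59.1 MHz.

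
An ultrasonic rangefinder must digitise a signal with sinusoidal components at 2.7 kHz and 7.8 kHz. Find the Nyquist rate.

Highest-frequency component: 7.8 kHz.
Nyquist rate = 2 × 7.8 kHz = 15.6 kHz.

15.6 kHz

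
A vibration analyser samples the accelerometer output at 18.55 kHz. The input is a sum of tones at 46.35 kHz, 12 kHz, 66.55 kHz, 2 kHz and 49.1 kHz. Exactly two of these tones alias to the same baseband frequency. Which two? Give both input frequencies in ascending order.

12 kHz, 49.1 kHz

fs/2 = 9.275 kHz.
46.35 kHz mod fs = 9.25 kHz.
9.25 kHz ≤ fs/2 = 9.275 kHz, appears at 9.25 kHz.
12 kHz > fs/2 = 9.275 kHz, folds to fs − 12 kHz = 6.55 kHz.
66.55 kHz mod fs = 10.9 kHz.
10.9 kHz > fs/2 = 9.275 kHz, folds to fs − 10.9 kHz = 7.65 kHz.
2 kHz ≤ fs/2 = 9.275 kHz, passes unchanged.
49.1 kHz mod fs = 12 kHz.
12 kHz > fs/2 = 9.275 kHz, folds to fs − 12 kHz = 6.55 kHz.
12 kHz and 49.1 kHz both map to 6.55 kHz.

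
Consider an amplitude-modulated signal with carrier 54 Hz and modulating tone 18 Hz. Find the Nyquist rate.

144 Hz

AM sidebands sit at fc ± fm = 36 Hz and 72 Hz.
Highest-frequency component: 72 Hz.
Nyquist rate = 2 × 72 Hz = 144 Hz.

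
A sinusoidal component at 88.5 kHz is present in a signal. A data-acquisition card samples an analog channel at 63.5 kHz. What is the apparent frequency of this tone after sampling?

88.5 kHz mod fs = 25 kHz.
25 kHz ≤ fs/2 = 31.75 kHz, appears at 25 kHz.

25 kHz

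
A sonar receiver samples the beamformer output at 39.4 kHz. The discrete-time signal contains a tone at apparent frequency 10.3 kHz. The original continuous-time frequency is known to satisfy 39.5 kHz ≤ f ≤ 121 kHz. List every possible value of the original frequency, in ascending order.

49.7 kHz, 68.5 kHz, 89.1 kHz, 107.9 kHz

Frequencies that alias to 10.3 kHz are k·fs ± 10.3 kHz for integer k ≥ 0.
k=0: 10.3 kHz.
k=1: 29.1 kHz, 49.7 kHz.
k=2: 68.5 kHz, 89.1 kHz.
k=3: 107.9 kHz, 128.5 kHz.
k=4: 147.3 kHz, 167.9 kHz.
Within [39.5 kHz, 121 kHz]: 49.7 kHz, 68.5 kHz, 89.1 kHz, 107.9 kHz.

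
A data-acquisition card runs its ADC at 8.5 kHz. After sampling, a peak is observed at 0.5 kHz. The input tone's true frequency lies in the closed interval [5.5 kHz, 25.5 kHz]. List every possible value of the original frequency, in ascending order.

Frequencies that alias to 0.5 kHz are k·fs ± 0.5 kHz for integer k ≥ 0.
k=0: 0.5 kHz.
k=1: 8 kHz, 9 kHz.
k=2: 16.5 kHz, 17.5 kHz.
k=3: 25 kHz, 26 kHz.
k=4: 33.5 kHz, 34.5 kHz.
Within [5.5 kHz, 25.5 kHz]: 8 kHz, 9 kHz, 16.5 kHz, 17.5 kHz, 25 kHz.

8 kHz, 9 kHz, 16.5 kHz, 17.5 kHz, 25 kHz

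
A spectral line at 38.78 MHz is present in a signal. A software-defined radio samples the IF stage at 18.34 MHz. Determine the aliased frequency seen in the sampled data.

38.78 MHz mod fs = 2.1 MHz.
2.1 MHz ≤ fs/2 = 9.17 MHz, appears at 2.1 MHz.

2.1 MHz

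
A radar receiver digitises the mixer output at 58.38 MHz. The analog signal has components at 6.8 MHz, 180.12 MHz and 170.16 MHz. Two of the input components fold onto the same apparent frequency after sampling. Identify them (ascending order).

170.16 MHz, 180.12 MHz

fs/2 = 29.19 MHz.
6.8 MHz ≤ fs/2 = 29.19 MHz, passes unchanged.
180.12 MHz mod fs = 4.98 MHz.
4.98 MHz ≤ fs/2 = 29.19 MHz, appears at 4.98 MHz.
170.16 MHz mod fs = 53.4 MHz.
53.4 MHz > fs/2 = 29.19 MHz, folds to fs − 53.4 MHz = 4.98 MHz.
170.16 MHz and 180.12 MHz both map to 4.98 MHz.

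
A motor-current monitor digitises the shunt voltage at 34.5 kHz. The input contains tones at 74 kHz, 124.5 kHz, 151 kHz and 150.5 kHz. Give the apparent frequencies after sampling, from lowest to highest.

fs/2 = 17.25 kHz.
74 kHz mod fs = 5 kHz.
5 kHz ≤ fs/2 = 17.25 kHz, appears at 5 kHz.
124.5 kHz mod fs = 21 kHz.
21 kHz > fs/2 = 17.25 kHz, folds to fs − 21 kHz = 13.5 kHz.
151 kHz mod fs = 13 kHz.
13 kHz ≤ fs/2 = 17.25 kHz, appears at 13 kHz.
150.5 kHz mod fs = 12.5 kHz.
12.5 kHz ≤ fs/2 = 17.25 kHz, appears at 12.5 kHz.
Distinct values: {5 kHz, 12.5 kHz, 13 kHz, 13.5 kHz}.

5 kHz, 12.5 kHz, 13 kHz, 13.5 kHz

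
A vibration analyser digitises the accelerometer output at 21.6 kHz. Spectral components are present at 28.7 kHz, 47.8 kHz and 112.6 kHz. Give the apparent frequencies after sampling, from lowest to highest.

4.6 kHz, 7.1 kHz

fs/2 = 10.8 kHz.
28.7 kHz mod fs = 7.1 kHz.
7.1 kHz ≤ fs/2 = 10.8 kHz, appears at 7.1 kHz.
47.8 kHz mod fs = 4.6 kHz.
4.6 kHz ≤ fs/2 = 10.8 kHz, appears at 4.6 kHz.
112.6 kHz mod fs = 4.6 kHz.
4.6 kHz ≤ fs/2 = 10.8 kHz, appears at 4.6 kHz.
Distinct values: {4.6 kHz, 7.1 kHz}.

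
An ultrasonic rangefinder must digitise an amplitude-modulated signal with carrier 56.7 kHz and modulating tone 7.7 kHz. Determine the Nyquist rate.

128.8 kHz

AM sidebands sit at fc ± fm = 49 kHz and 64.4 kHz.
Highest-frequency component: 64.4 kHz.
Nyquist rate = 2 × 64.4 kHz = 128.8 kHz.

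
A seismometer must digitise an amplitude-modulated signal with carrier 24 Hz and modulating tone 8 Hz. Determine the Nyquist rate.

AM sidebands sit at fc ± fm = 16 Hz and 32 Hz.
Highest-frequency component: 32 Hz.
Nyquist rate = 2 × 32 Hz = 64 Hz.

64 Hz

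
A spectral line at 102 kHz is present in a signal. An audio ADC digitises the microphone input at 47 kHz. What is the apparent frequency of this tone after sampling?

102 kHz mod fs = 8 kHz.
8 kHz ≤ fs/2 = 23.5 kHz, appears at 8 kHz.

8 kHz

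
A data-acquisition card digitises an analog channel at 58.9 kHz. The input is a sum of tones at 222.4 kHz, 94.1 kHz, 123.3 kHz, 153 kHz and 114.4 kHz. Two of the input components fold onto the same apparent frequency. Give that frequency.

fs/2 = 29.45 kHz.
222.4 kHz mod fs = 45.7 kHz.
45.7 kHz > fs/2 = 29.45 kHz, folds to fs − 45.7 kHz = 13.2 kHz.
94.1 kHz mod fs = 35.2 kHz.
35.2 kHz > fs/2 = 29.45 kHz, folds to fs − 35.2 kHz = 23.7 kHz.
123.3 kHz mod fs = 5.5 kHz.
5.5 kHz ≤ fs/2 = 29.45 kHz, appears at 5.5 kHz.
153 kHz mod fs = 35.2 kHz.
35.2 kHz > fs/2 = 29.45 kHz, folds to fs − 35.2 kHz = 23.7 kHz.
114.4 kHz mod fs = 55.5 kHz.
55.5 kHz > fs/2 = 29.45 kHz, folds to fs − 55.5 kHz = 3.4 kHz.
94.1 kHz and 153 kHz both map to 23.7 kHz.

23.7 kHz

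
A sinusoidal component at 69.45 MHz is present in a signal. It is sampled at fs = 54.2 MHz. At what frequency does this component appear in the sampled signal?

69.45 MHz mod fs = 15.25 MHz.
15.25 MHz ≤ fs/2 = 27.1 MHz, appears at 15.25 MHz.

15.25 MHz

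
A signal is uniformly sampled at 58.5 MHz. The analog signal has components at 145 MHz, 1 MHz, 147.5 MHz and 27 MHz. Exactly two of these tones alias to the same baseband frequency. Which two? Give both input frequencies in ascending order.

145 MHz, 147.5 MHz

fs/2 = 29.25 MHz.
145 MHz mod fs = 28 MHz.
28 MHz ≤ fs/2 = 29.25 MHz, appears at 28 MHz.
1 MHz ≤ fs/2 = 29.25 MHz, passes unchanged.
147.5 MHz mod fs = 30.5 MHz.
30.5 MHz > fs/2 = 29.25 MHz, folds to fs − 30.5 MHz = 28 MHz.
27 MHz ≤ fs/2 = 29.25 MHz, passes unchanged.
145 MHz and 147.5 MHz both map to 28 MHz.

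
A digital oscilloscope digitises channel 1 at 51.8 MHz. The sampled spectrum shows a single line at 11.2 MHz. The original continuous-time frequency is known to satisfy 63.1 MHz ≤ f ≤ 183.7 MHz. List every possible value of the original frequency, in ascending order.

92.4 MHz, 114.8 MHz, 144.2 MHz, 166.6 MHz

Frequencies that alias to 11.2 MHz are k·fs ± 11.2 MHz for integer k ≥ 0.
k=0: 11.2 MHz.
k=1: 40.6 MHz, 63 MHz.
k=2: 92.4 MHz, 114.8 MHz.
k=3: 144.2 MHz, 166.6 MHz.
k=4: 196 MHz, 218.4 MHz.
Within [63.1 MHz, 183.7 MHz]: 92.4 MHz, 114.8 MHz, 144.2 MHz, 166.6 MHz.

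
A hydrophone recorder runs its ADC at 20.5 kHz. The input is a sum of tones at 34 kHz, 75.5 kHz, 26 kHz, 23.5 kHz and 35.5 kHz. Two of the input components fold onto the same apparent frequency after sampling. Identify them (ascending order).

26 kHz, 35.5 kHz

fs/2 = 10.25 kHz.
34 kHz mod fs = 13.5 kHz.
13.5 kHz > fs/2 = 10.25 kHz, folds to fs − 13.5 kHz = 7 kHz.
75.5 kHz mod fs = 14 kHz.
14 kHz > fs/2 = 10.25 kHz, folds to fs − 14 kHz = 6.5 kHz.
26 kHz mod fs = 5.5 kHz.
5.5 kHz ≤ fs/2 = 10.25 kHz, appears at 5.5 kHz.
23.5 kHz mod fs = 3 kHz.
3 kHz ≤ fs/2 = 10.25 kHz, appears at 3 kHz.
35.5 kHz mod fs = 15 kHz.
15 kHz > fs/2 = 10.25 kHz, folds to fs − 15 kHz = 5.5 kHz.
26 kHz and 35.5 kHz both map to 5.5 kHz.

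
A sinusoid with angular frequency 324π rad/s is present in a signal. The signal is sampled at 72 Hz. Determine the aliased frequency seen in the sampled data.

ω = 324π rad/s → f = ω/(2π) = 162 Hz.
162 Hz mod fs = 18 Hz.
18 Hz ≤ fs/2 = 36 Hz, appears at 18 Hz.

18 Hz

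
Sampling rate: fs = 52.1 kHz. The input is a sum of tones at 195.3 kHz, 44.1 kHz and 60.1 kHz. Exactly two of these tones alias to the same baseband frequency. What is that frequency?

8 kHz

fs/2 = 26.05 kHz.
195.3 kHz mod fs = 39 kHz.
39 kHz > fs/2 = 26.05 kHz, folds to fs − 39 kHz = 13.1 kHz.
44.1 kHz > fs/2 = 26.05 kHz, folds to fs − 44.1 kHz = 8 kHz.
60.1 kHz mod fs = 8 kHz.
8 kHz ≤ fs/2 = 26.05 kHz, appears at 8 kHz.
44.1 kHz and 60.1 kHz both map to 8 kHz.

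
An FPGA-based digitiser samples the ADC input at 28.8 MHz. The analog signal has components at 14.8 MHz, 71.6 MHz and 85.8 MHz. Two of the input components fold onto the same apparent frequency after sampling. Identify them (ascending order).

fs/2 = 14.4 MHz.
14.8 MHz > fs/2 = 14.4 MHz, folds to fs − 14.8 MHz = 14 MHz.
71.6 MHz mod fs = 14 MHz.
14 MHz ≤ fs/2 = 14.4 MHz, appears at 14 MHz.
85.8 MHz mod fs = 28.2 MHz.
28.2 MHz > fs/2 = 14.4 MHz, folds to fs − 28.2 MHz = 0.6 MHz.
14.8 MHz and 71.6 MHz both map to 14 MHz.

14.8 MHz, 71.6 MHz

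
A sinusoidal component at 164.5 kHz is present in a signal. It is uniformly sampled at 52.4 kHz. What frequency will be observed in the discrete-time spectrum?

164.5 kHz mod fs = 7.3 kHz.
7.3 kHz ≤ fs/2 = 26.2 kHz, appears at 7.3 kHz.

7.3 kHz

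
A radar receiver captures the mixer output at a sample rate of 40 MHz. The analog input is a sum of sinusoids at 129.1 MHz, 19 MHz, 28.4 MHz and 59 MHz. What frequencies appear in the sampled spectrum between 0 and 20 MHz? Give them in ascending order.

fs/2 = 20 MHz.
129.1 MHz mod fs = 9.1 MHz.
9.1 MHz ≤ fs/2 = 20 MHz, appears at 9.1 MHz.
19 MHz ≤ fs/2 = 20 MHz, passes unchanged.
28.4 MHz > fs/2 = 20 MHz, folds to fs − 28.4 MHz = 11.6 MHz.
59 MHz mod fs = 19 MHz.
19 MHz ≤ fs/2 = 20 MHz, appears at 19 MHz.
Distinct values: {9.1 MHz, 11.6 MHz, 19 MHz}.

9.1 MHz, 11.6 MHz, 19 MHz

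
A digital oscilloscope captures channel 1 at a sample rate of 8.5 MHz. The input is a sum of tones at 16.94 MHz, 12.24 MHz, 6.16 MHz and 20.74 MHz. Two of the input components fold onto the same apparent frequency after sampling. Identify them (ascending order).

12.24 MHz, 20.74 MHz

fs/2 = 4.25 MHz.
16.94 MHz mod fs = 8.44 MHz.
8.44 MHz > fs/2 = 4.25 MHz, folds to fs − 8.44 MHz = 0.06 MHz.
12.24 MHz mod fs = 3.74 MHz.
3.74 MHz ≤ fs/2 = 4.25 MHz, appears at 3.74 MHz.
6.16 MHz > fs/2 = 4.25 MHz, folds to fs − 6.16 MHz = 2.34 MHz.
20.74 MHz mod fs = 3.74 MHz.
3.74 MHz ≤ fs/2 = 4.25 MHz, appears at 3.74 MHz.
12.24 MHz and 20.74 MHz both map to 3.74 MHz.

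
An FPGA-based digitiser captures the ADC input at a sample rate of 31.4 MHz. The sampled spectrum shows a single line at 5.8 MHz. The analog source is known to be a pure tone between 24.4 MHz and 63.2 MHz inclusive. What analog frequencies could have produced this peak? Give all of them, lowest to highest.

25.6 MHz, 37.2 MHz, 57 MHz

Frequencies that alias to 5.8 MHz are k·fs ± 5.8 MHz for integer k ≥ 0.
k=0: 5.8 MHz.
k=1: 25.6 MHz, 37.2 MHz.
k=2: 57 MHz, 68.6 MHz.
k=3: 88.4 MHz, 100 MHz.
Within [24.4 MHz, 63.2 MHz]: 25.6 MHz, 37.2 MHz, 57 MHz.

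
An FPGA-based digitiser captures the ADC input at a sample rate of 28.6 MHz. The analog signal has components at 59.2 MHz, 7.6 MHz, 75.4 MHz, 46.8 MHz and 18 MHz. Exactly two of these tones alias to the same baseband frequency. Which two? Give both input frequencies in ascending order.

fs/2 = 14.3 MHz.
59.2 MHz mod fs = 2 MHz.
2 MHz ≤ fs/2 = 14.3 MHz, appears at 2 MHz.
7.6 MHz ≤ fs/2 = 14.3 MHz, passes unchanged.
75.4 MHz mod fs = 18.2 MHz.
18.2 MHz > fs/2 = 14.3 MHz, folds to fs − 18.2 MHz = 10.4 MHz.
46.8 MHz mod fs = 18.2 MHz.
18.2 MHz > fs/2 = 14.3 MHz, folds to fs − 18.2 MHz = 10.4 MHz.
18 MHz > fs/2 = 14.3 MHz, folds to fs − 18 MHz = 10.6 MHz.
46.8 MHz and 75.4 MHz both map to 10.4 MHz.

46.8 MHz, 75.4 MHz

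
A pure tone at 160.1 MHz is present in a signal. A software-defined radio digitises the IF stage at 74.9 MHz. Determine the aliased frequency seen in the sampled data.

10.3 MHz

160.1 MHz mod fs = 10.3 MHz.
10.3 MHz ≤ fs/2 = 37.45 MHz, appears at 10.3 MHz.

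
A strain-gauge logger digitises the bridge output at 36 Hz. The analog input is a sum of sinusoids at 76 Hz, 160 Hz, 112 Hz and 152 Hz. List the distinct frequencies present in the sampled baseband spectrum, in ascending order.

fs/2 = 18 Hz.
76 Hz mod fs = 4 Hz.
4 Hz ≤ fs/2 = 18 Hz, appears at 4 Hz.
160 Hz mod fs = 16 Hz.
16 Hz ≤ fs/2 = 18 Hz, appears at 16 Hz.
112 Hz mod fs = 4 Hz.
4 Hz ≤ fs/2 = 18 Hz, appears at 4 Hz.
152 Hz mod fs = 8 Hz.
8 Hz ≤ fs/2 = 18 Hz, appears at 8 Hz.
Distinct values: {4 Hz, 8 Hz, 16 Hz}.

4 Hz, 8 Hz, 16 Hz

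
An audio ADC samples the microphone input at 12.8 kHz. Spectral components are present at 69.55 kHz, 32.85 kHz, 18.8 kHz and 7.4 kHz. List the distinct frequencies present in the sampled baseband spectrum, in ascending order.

fs/2 = 6.4 kHz.
69.55 kHz mod fs = 5.55 kHz.
5.55 kHz ≤ fs/2 = 6.4 kHz, appears at 5.55 kHz.
32.85 kHz mod fs = 7.25 kHz.
7.25 kHz > fs/2 = 6.4 kHz, folds to fs − 7.25 kHz = 5.55 kHz.
18.8 kHz mod fs = 6 kHz.
6 kHz ≤ fs/2 = 6.4 kHz, appears at 6 kHz.
7.4 kHz > fs/2 = 6.4 kHz, folds to fs − 7.4 kHz = 5.4 kHz.
Distinct values: {5.4 kHz, 5.55 kHz, 6 kHz}.

5.4 kHz, 5.55 kHz, 6 kHz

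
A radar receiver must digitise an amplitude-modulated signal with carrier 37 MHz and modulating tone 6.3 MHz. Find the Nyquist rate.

86.6 MHz

AM sidebands sit at fc ± fm = 30.7 MHz and 43.3 MHz.
Highest-frequency component: 43.3 MHz.
Nyquist rate = 2 × 43.3 MHz = 86.6 MHz.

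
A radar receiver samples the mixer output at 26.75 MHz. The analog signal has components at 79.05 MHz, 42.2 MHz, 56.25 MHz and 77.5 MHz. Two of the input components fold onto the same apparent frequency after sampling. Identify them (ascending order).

fs/2 = 13.375 MHz.
79.05 MHz mod fs = 25.55 MHz.
25.55 MHz > fs/2 = 13.375 MHz, folds to fs − 25.55 MHz = 1.2 MHz.
42.2 MHz mod fs = 15.45 MHz.
15.45 MHz > fs/2 = 13.375 MHz, folds to fs − 15.45 MHz = 11.3 MHz.
56.25 MHz mod fs = 2.75 MHz.
2.75 MHz ≤ fs/2 = 13.375 MHz, appears at 2.75 MHz.
77.5 MHz mod fs = 24 MHz.
24 MHz > fs/2 = 13.375 MHz, folds to fs − 24 MHz = 2.75 MHz.
56.25 MHz and 77.5 MHz both map to 2.75 MHz.

56.25 MHz, 77.5 MHz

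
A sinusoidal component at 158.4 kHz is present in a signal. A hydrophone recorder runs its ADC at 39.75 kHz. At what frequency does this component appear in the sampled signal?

158.4 kHz mod fs = 39.15 kHz.
39.15 kHz > fs/2 = 19.875 kHz, folds to fs − 39.15 kHz = 0.6 kHz.

0.6 kHz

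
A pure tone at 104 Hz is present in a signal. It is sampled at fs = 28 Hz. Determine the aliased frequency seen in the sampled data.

8 Hz

104 Hz mod fs = 20 Hz.
20 Hz > fs/2 = 14 Hz, folds to fs − 20 Hz = 8 Hz.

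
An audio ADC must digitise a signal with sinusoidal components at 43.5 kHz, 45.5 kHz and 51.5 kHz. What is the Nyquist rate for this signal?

103 kHz

Highest-frequency component: 51.5 kHz.
Nyquist rate = 2 × 51.5 kHz = 103 kHz.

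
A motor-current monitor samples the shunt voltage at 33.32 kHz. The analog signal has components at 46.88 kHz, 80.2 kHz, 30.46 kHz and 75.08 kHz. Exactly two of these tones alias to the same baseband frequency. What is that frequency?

fs/2 = 16.66 kHz.
46.88 kHz mod fs = 13.56 kHz.
13.56 kHz ≤ fs/2 = 16.66 kHz, appears at 13.56 kHz.
80.2 kHz mod fs = 13.56 kHz.
13.56 kHz ≤ fs/2 = 16.66 kHz, appears at 13.56 kHz.
30.46 kHz > fs/2 = 16.66 kHz, folds to fs − 30.46 kHz = 2.86 kHz.
75.08 kHz mod fs = 8.44 kHz.
8.44 kHz ≤ fs/2 = 16.66 kHz, appears at 8.44 kHz.
46.88 kHz and 80.2 kHz both map to 13.56 kHz.

13.56 kHz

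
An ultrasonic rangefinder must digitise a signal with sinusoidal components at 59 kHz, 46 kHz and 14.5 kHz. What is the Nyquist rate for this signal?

118 kHz

Highest-frequency component: 59 kHz.
Nyquist rate = 2 × 59 kHz = 118 kHz.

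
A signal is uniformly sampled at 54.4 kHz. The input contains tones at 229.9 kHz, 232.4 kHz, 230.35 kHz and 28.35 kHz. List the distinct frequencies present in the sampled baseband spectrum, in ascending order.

12.3 kHz, 12.75 kHz, 14.8 kHz, 26.05 kHz

fs/2 = 27.2 kHz.
229.9 kHz mod fs = 12.3 kHz.
12.3 kHz ≤ fs/2 = 27.2 kHz, appears at 12.3 kHz.
232.4 kHz mod fs = 14.8 kHz.
14.8 kHz ≤ fs/2 = 27.2 kHz, appears at 14.8 kHz.
230.35 kHz mod fs = 12.75 kHz.
12.75 kHz ≤ fs/2 = 27.2 kHz, appears at 12.75 kHz.
28.35 kHz > fs/2 = 27.2 kHz, folds to fs − 28.35 kHz = 26.05 kHz.
Distinct values: {12.3 kHz, 12.75 kHz, 14.8 kHz, 26.05 kHz}.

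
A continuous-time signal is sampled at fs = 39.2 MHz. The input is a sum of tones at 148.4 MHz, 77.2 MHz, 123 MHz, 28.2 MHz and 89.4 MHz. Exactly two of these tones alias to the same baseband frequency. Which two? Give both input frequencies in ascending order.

fs/2 = 19.6 MHz.
148.4 MHz mod fs = 30.8 MHz.
30.8 MHz > fs/2 = 19.6 MHz, folds to fs − 30.8 MHz = 8.4 MHz.
77.2 MHz mod fs = 38 MHz.
38 MHz > fs/2 = 19.6 MHz, folds to fs − 38 MHz = 1.2 MHz.
123 MHz mod fs = 5.4 MHz.
5.4 MHz ≤ fs/2 = 19.6 MHz, appears at 5.4 MHz.
28.2 MHz > fs/2 = 19.6 MHz, folds to fs − 28.2 MHz = 11 MHz.
89.4 MHz mod fs = 11 MHz.
11 MHz ≤ fs/2 = 19.6 MHz, appears at 11 MHz.
28.2 MHz and 89.4 MHz both map to 11 MHz.

28.2 MHz, 89.4 MHz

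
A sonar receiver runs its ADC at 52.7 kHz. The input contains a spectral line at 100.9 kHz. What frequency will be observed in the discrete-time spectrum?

4.5 kHz

100.9 kHz mod fs = 48.2 kHz.
48.2 kHz > fs/2 = 26.35 kHz, folds to fs − 48.2 kHz = 4.5 kHz.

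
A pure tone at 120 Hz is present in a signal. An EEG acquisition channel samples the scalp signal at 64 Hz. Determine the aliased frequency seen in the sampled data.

120 Hz mod fs = 56 Hz.
56 Hz > fs/2 = 32 Hz, folds to fs − 56 Hz = 8 Hz.

8 Hz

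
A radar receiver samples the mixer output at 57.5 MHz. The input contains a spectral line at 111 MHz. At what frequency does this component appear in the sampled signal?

4 MHz

111 MHz mod fs = 53.5 MHz.
53.5 MHz > fs/2 = 28.75 MHz, folds to fs − 53.5 MHz = 4 MHz.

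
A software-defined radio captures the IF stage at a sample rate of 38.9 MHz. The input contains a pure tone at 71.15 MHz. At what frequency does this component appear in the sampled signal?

6.65 MHz

71.15 MHz mod fs = 32.25 MHz.
32.25 MHz > fs/2 = 19.45 MHz, folds to fs − 32.25 MHz = 6.65 MHz.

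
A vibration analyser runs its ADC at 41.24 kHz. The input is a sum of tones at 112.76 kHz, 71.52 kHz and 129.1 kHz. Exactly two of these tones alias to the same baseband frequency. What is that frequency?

10.96 kHz

fs/2 = 20.62 kHz.
112.76 kHz mod fs = 30.28 kHz.
30.28 kHz > fs/2 = 20.62 kHz, folds to fs − 30.28 kHz = 10.96 kHz.
71.52 kHz mod fs = 30.28 kHz.
30.28 kHz > fs/2 = 20.62 kHz, folds to fs − 30.28 kHz = 10.96 kHz.
129.1 kHz mod fs = 5.38 kHz.
5.38 kHz ≤ fs/2 = 20.62 kHz, appears at 5.38 kHz.
71.52 kHz and 112.76 kHz both map to 10.96 kHz.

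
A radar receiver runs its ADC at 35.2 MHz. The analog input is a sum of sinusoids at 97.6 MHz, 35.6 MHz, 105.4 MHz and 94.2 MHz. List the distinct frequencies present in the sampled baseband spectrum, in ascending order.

fs/2 = 17.6 MHz.
97.6 MHz mod fs = 27.2 MHz.
27.2 MHz > fs/2 = 17.6 MHz, folds to fs − 27.2 MHz = 8 MHz.
35.6 MHz mod fs = 0.4 MHz.
0.4 MHz ≤ fs/2 = 17.6 MHz, appears at 0.4 MHz.
105.4 MHz mod fs = 35 MHz.
35 MHz > fs/2 = 17.6 MHz, folds to fs − 35 MHz = 0.2 MHz.
94.2 MHz mod fs = 23.8 MHz.
23.8 MHz > fs/2 = 17.6 MHz, folds to fs − 23.8 MHz = 11.4 MHz.
Distinct values: {0.2 MHz, 0.4 MHz, 8 MHz, 11.4 MHz}.

0.2 MHz, 0.4 MHz, 8 MHz, 11.4 MHz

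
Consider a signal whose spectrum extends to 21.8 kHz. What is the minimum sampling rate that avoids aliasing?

43.6 kHz

Nyquist rate = 2 × 21.8 kHz = 43.6 kHz.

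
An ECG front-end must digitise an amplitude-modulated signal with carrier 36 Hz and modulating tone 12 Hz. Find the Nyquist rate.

96 Hz

AM sidebands sit at fc ± fm = 24 Hz and 48 Hz.
Highest-frequency component: 48 Hz.
Nyquist rate = 2 × 48 Hz = 96 Hz.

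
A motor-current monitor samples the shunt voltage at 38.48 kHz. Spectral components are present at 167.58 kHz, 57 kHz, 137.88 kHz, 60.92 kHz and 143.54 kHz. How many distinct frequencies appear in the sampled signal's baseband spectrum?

fs/2 = 19.24 kHz.
167.58 kHz mod fs = 13.66 kHz.
13.66 kHz ≤ fs/2 = 19.24 kHz, appears at 13.66 kHz.
57 kHz mod fs = 18.52 kHz.
18.52 kHz ≤ fs/2 = 19.24 kHz, appears at 18.52 kHz.
137.88 kHz mod fs = 22.44 kHz.
22.44 kHz > fs/2 = 19.24 kHz, folds to fs − 22.44 kHz = 16.04 kHz.
60.92 kHz mod fs = 22.44 kHz.
22.44 kHz > fs/2 = 19.24 kHz, folds to fs − 22.44 kHz = 16.04 kHz.
143.54 kHz mod fs = 28.1 kHz.
28.1 kHz > fs/2 = 19.24 kHz, folds to fs − 28.1 kHz = 10.38 kHz.
Distinct values: {10.38 kHz, 13.66 kHz, 16.04 kHz, 18.52 kHz} → 4.

4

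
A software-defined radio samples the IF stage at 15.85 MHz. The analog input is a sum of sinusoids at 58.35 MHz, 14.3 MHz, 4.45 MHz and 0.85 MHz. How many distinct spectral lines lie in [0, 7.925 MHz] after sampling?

4

fs/2 = 7.925 MHz.
58.35 MHz mod fs = 10.8 MHz.
10.8 MHz > fs/2 = 7.925 MHz, folds to fs − 10.8 MHz = 5.05 MHz.
14.3 MHz > fs/2 = 7.925 MHz, folds to fs − 14.3 MHz = 1.55 MHz.
4.45 MHz ≤ fs/2 = 7.925 MHz, passes unchanged.
0.85 MHz ≤ fs/2 = 7.925 MHz, passes unchanged.
Distinct values: {0.85 MHz, 1.55 MHz, 4.45 MHz, 5.05 MHz} → 4.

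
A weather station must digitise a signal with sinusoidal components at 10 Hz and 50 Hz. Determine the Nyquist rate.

100 Hz

Highest-frequency component: 50 Hz.
Nyquist rate = 2 × 50 Hz = 100 Hz.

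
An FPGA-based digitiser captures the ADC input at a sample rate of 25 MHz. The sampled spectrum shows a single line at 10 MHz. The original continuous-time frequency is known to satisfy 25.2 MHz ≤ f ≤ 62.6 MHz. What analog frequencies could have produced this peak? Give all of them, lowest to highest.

35 MHz, 40 MHz, 60 MHz

Frequencies that alias to 10 MHz are k·fs ± 10 MHz for integer k ≥ 0.
k=0: 10 MHz.
k=1: 15 MHz, 35 MHz.
k=2: 40 MHz, 60 MHz.
k=3: 65 MHz, 85 MHz.
Within [25.2 MHz, 62.6 MHz]: 35 MHz, 40 MHz, 60 MHz.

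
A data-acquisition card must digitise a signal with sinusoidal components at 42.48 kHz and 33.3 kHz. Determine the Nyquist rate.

Highest-frequency component: 42.48 kHz.
Nyquist rate = 2 × 42.48 kHz = 84.96 kHz.

84.96 kHz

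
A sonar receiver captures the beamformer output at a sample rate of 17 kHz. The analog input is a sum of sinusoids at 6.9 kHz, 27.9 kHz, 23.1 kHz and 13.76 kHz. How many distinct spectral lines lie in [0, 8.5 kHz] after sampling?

3

fs/2 = 8.5 kHz.
6.9 kHz ≤ fs/2 = 8.5 kHz, passes unchanged.
27.9 kHz mod fs = 10.9 kHz.
10.9 kHz > fs/2 = 8.5 kHz, folds to fs − 10.9 kHz = 6.1 kHz.
23.1 kHz mod fs = 6.1 kHz.
6.1 kHz ≤ fs/2 = 8.5 kHz, appears at 6.1 kHz.
13.76 kHz > fs/2 = 8.5 kHz, folds to fs − 13.76 kHz = 3.24 kHz.
Distinct values: {3.24 kHz, 6.1 kHz, 6.9 kHz} → 3.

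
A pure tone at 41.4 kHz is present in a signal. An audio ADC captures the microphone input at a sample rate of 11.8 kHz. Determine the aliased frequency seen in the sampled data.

5.8 kHz

41.4 kHz mod fs = 6 kHz.
6 kHz > fs/2 = 5.9 kHz, folds to fs − 6 kHz = 5.8 kHz.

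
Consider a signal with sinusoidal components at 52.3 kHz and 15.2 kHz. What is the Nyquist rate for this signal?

104.6 kHz

Highest-frequency component: 52.3 kHz.
Nyquist rate = 2 × 52.3 kHz = 104.6 kHz.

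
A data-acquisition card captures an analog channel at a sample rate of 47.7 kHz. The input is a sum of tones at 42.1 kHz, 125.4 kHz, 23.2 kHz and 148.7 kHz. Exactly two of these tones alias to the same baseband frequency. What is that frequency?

fs/2 = 23.85 kHz.
42.1 kHz > fs/2 = 23.85 kHz, folds to fs − 42.1 kHz = 5.6 kHz.
125.4 kHz mod fs = 30 kHz.
30 kHz > fs/2 = 23.85 kHz, folds to fs − 30 kHz = 17.7 kHz.
23.2 kHz ≤ fs/2 = 23.85 kHz, passes unchanged.
148.7 kHz mod fs = 5.6 kHz.
5.6 kHz ≤ fs/2 = 23.85 kHz, appears at 5.6 kHz.
42.1 kHz and 148.7 kHz both map to 5.6 kHz.

5.6 kHz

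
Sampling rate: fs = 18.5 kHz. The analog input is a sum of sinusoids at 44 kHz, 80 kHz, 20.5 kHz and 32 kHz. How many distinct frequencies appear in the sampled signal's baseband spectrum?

fs/2 = 9.25 kHz.
44 kHz mod fs = 7 kHz.
7 kHz ≤ fs/2 = 9.25 kHz, appears at 7 kHz.
80 kHz mod fs = 6 kHz.
6 kHz ≤ fs/2 = 9.25 kHz, appears at 6 kHz.
20.5 kHz mod fs = 2 kHz.
2 kHz ≤ fs/2 = 9.25 kHz, appears at 2 kHz.
32 kHz mod fs = 13.5 kHz.
13.5 kHz > fs/2 = 9.25 kHz, folds to fs − 13.5 kHz = 5 kHz.
Distinct values: {2 kHz, 5 kHz, 6 kHz, 7 kHz} → 4.

4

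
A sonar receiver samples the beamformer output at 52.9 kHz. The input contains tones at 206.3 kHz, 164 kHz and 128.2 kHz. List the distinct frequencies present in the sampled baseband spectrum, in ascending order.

5.3 kHz, 22.4 kHz

fs/2 = 26.45 kHz.
206.3 kHz mod fs = 47.6 kHz.
47.6 kHz > fs/2 = 26.45 kHz, folds to fs − 47.6 kHz = 5.3 kHz.
164 kHz mod fs = 5.3 kHz.
5.3 kHz ≤ fs/2 = 26.45 kHz, appears at 5.3 kHz.
128.2 kHz mod fs = 22.4 kHz.
22.4 kHz ≤ fs/2 = 26.45 kHz, appears at 22.4 kHz.
Distinct values: {5.3 kHz, 22.4 kHz}.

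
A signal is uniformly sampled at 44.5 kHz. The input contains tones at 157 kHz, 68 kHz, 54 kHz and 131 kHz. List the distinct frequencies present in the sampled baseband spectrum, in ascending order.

fs/2 = 22.25 kHz.
157 kHz mod fs = 23.5 kHz.
23.5 kHz > fs/2 = 22.25 kHz, folds to fs − 23.5 kHz = 21 kHz.
68 kHz mod fs = 23.5 kHz.
23.5 kHz > fs/2 = 22.25 kHz, folds to fs − 23.5 kHz = 21 kHz.
54 kHz mod fs = 9.5 kHz.
9.5 kHz ≤ fs/2 = 22.25 kHz, appears at 9.5 kHz.
131 kHz mod fs = 42 kHz.
42 kHz > fs/2 = 22.25 kHz, folds to fs − 42 kHz = 2.5 kHz.
Distinct values: {2.5 kHz, 9.5 kHz, 21 kHz}.

2.5 kHz, 9.5 kHz, 21 kHz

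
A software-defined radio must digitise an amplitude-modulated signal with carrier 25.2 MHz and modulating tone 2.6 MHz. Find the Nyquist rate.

55.6 MHz

AM sidebands sit at fc ± fm = 22.6 MHz and 27.8 MHz.
Highest-frequency component: 27.8 MHz.
Nyquist rate = 2 × 27.8 MHz = 55.6 MHz.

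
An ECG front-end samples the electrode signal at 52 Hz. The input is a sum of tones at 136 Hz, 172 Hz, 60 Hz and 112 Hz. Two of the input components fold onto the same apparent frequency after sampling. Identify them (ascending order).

fs/2 = 26 Hz.
136 Hz mod fs = 32 Hz.
32 Hz > fs/2 = 26 Hz, folds to fs − 32 Hz = 20 Hz.
172 Hz mod fs = 16 Hz.
16 Hz ≤ fs/2 = 26 Hz, appears at 16 Hz.
60 Hz mod fs = 8 Hz.
8 Hz ≤ fs/2 = 26 Hz, appears at 8 Hz.
112 Hz mod fs = 8 Hz.
8 Hz ≤ fs/2 = 26 Hz, appears at 8 Hz.
60 Hz and 112 Hz both map to 8 Hz.

60 Hz, 112 Hz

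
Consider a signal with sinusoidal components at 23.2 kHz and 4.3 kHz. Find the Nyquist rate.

Highest-frequency component: 23.2 kHz.
Nyquist rate = 2 × 23.2 kHz = 46.4 kHz.

46.4 kHz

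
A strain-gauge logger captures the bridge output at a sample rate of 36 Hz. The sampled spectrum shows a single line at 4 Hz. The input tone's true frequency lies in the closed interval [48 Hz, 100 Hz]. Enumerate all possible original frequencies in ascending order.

Frequencies that alias to 4 Hz are k·fs ± 4 Hz for integer k ≥ 0.
k=0: 4 Hz.
k=1: 32 Hz, 40 Hz.
k=2: 68 Hz, 76 Hz.
k=3: 104 Hz, 112 Hz.
Within [48 Hz, 100 Hz]: 68 Hz, 76 Hz.

68 Hz, 76 Hz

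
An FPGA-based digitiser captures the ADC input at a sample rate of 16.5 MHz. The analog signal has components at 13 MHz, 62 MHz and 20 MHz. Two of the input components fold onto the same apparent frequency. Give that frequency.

3.5 MHz

fs/2 = 8.25 MHz.
13 MHz > fs/2 = 8.25 MHz, folds to fs − 13 MHz = 3.5 MHz.
62 MHz mod fs = 12.5 MHz.
12.5 MHz > fs/2 = 8.25 MHz, folds to fs − 12.5 MHz = 4 MHz.
20 MHz mod fs = 3.5 MHz.
3.5 MHz ≤ fs/2 = 8.25 MHz, appears at 3.5 MHz.
13 MHz and 20 MHz both map to 3.5 MHz.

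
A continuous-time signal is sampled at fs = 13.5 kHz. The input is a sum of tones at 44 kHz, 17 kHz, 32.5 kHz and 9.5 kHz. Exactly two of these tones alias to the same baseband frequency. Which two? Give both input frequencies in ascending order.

fs/2 = 6.75 kHz.
44 kHz mod fs = 3.5 kHz.
3.5 kHz ≤ fs/2 = 6.75 kHz, appears at 3.5 kHz.
17 kHz mod fs = 3.5 kHz.
3.5 kHz ≤ fs/2 = 6.75 kHz, appears at 3.5 kHz.
32.5 kHz mod fs = 5.5 kHz.
5.5 kHz ≤ fs/2 = 6.75 kHz, appears at 5.5 kHz.
9.5 kHz > fs/2 = 6.75 kHz, folds to fs − 9.5 kHz = 4 kHz.
17 kHz and 44 kHz both map to 3.5 kHz.

17 kHz, 44 kHz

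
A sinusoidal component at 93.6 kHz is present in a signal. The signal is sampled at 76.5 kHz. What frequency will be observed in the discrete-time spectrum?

17.1 kHz

93.6 kHz mod fs = 17.1 kHz.
17.1 kHz ≤ fs/2 = 38.25 kHz, appears at 17.1 kHz.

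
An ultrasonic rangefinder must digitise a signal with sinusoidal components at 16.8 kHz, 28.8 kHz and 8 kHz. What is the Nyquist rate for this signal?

Highest-frequency component: 28.8 kHz.
Nyquist rate = 2 × 28.8 kHz = 57.6 kHz.

57.6 kHz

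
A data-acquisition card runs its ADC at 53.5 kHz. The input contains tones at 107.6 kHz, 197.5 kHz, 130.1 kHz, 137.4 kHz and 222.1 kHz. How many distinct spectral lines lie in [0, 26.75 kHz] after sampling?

4

fs/2 = 26.75 kHz.
107.6 kHz mod fs = 0.6 kHz.
0.6 kHz ≤ fs/2 = 26.75 kHz, appears at 0.6 kHz.
197.5 kHz mod fs = 37 kHz.
37 kHz > fs/2 = 26.75 kHz, folds to fs − 37 kHz = 16.5 kHz.
130.1 kHz mod fs = 23.1 kHz.
23.1 kHz ≤ fs/2 = 26.75 kHz, appears at 23.1 kHz.
137.4 kHz mod fs = 30.4 kHz.
30.4 kHz > fs/2 = 26.75 kHz, folds to fs − 30.4 kHz = 23.1 kHz.
222.1 kHz mod fs = 8.1 kHz.
8.1 kHz ≤ fs/2 = 26.75 kHz, appears at 8.1 kHz.
Distinct values: {0.6 kHz, 8.1 kHz, 16.5 kHz, 23.1 kHz} → 4.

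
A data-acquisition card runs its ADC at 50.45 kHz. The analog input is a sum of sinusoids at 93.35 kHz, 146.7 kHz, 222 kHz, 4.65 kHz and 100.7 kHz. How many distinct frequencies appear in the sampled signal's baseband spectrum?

fs/2 = 25.225 kHz.
93.35 kHz mod fs = 42.9 kHz.
42.9 kHz > fs/2 = 25.225 kHz, folds to fs − 42.9 kHz = 7.55 kHz.
146.7 kHz mod fs = 45.8 kHz.
45.8 kHz > fs/2 = 25.225 kHz, folds to fs − 45.8 kHz = 4.65 kHz.
222 kHz mod fs = 20.2 kHz.
20.2 kHz ≤ fs/2 = 25.225 kHz, appears at 20.2 kHz.
4.65 kHz ≤ fs/2 = 25.225 kHz, passes unchanged.
100.7 kHz mod fs = 50.25 kHz.
50.25 kHz > fs/2 = 25.225 kHz, folds to fs − 50.25 kHz = 0.2 kHz.
Distinct values: {0.2 kHz, 4.65 kHz, 7.55 kHz, 20.2 kHz} → 4.

4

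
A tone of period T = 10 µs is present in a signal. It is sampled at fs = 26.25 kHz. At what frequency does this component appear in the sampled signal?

5 kHz

T = 10 µs → f = 1/T = 100 kHz.
100 kHz mod fs = 21.25 kHz.
21.25 kHz > fs/2 = 13.125 kHz, folds to fs − 21.25 kHz = 5 kHz.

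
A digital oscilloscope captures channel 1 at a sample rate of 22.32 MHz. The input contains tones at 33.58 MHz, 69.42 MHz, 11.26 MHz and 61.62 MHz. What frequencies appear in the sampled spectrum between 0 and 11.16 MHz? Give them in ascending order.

fs/2 = 11.16 MHz.
33.58 MHz mod fs = 11.26 MHz.
11.26 MHz > fs/2 = 11.16 MHz, folds to fs − 11.26 MHz = 11.06 MHz.
69.42 MHz mod fs = 2.46 MHz.
2.46 MHz ≤ fs/2 = 11.16 MHz, appears at 2.46 MHz.
11.26 MHz > fs/2 = 11.16 MHz, folds to fs − 11.26 MHz = 11.06 MHz.
61.62 MHz mod fs = 16.98 MHz.
16.98 MHz > fs/2 = 11.16 MHz, folds to fs − 16.98 MHz = 5.34 MHz.
Distinct values: {2.46 MHz, 5.34 MHz, 11.06 MHz}.

2.46 MHz, 5.34 MHz, 11.06 MHz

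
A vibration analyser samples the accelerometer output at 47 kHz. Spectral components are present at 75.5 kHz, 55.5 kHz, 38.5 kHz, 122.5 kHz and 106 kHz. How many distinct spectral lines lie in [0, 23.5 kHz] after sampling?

fs/2 = 23.5 kHz.
75.5 kHz mod fs = 28.5 kHz.
28.5 kHz > fs/2 = 23.5 kHz, folds to fs − 28.5 kHz = 18.5 kHz.
55.5 kHz mod fs = 8.5 kHz.
8.5 kHz ≤ fs/2 = 23.5 kHz, appears at 8.5 kHz.
38.5 kHz > fs/2 = 23.5 kHz, folds to fs − 38.5 kHz = 8.5 kHz.
122.5 kHz mod fs = 28.5 kHz.
28.5 kHz > fs/2 = 23.5 kHz, folds to fs − 28.5 kHz = 18.5 kHz.
106 kHz mod fs = 12 kHz.
12 kHz ≤ fs/2 = 23.5 kHz, appears at 12 kHz.
Distinct values: {8.5 kHz, 12 kHz, 18.5 kHz} → 3.

3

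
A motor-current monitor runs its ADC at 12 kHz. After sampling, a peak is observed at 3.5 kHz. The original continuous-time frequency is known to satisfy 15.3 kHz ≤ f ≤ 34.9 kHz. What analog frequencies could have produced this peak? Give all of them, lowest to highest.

15.5 kHz, 20.5 kHz, 27.5 kHz, 32.5 kHz

Frequencies that alias to 3.5 kHz are k·fs ± 3.5 kHz for integer k ≥ 0.
k=0: 3.5 kHz.
k=1: 8.5 kHz, 15.5 kHz.
k=2: 20.5 kHz, 27.5 kHz.
k=3: 32.5 kHz, 39.5 kHz.
k=4: 44.5 kHz, 51.5 kHz.
Within [15.3 kHz, 34.9 kHz]: 15.5 kHz, 20.5 kHz, 27.5 kHz, 32.5 kHz.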